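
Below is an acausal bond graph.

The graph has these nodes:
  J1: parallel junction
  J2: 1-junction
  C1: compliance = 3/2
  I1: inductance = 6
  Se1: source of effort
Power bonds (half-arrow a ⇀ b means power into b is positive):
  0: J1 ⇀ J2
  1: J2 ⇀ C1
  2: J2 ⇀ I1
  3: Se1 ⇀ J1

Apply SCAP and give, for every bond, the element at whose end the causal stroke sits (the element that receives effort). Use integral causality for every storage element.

β0 stroke→J2
β1 stroke→J2
β2 stroke→I1
β3 stroke→J1

bond 3 stroke at J1  (Se1: effort source, stroke at far end)
bond 0 stroke at J2  (J1: bond 3 brought effort, rest push out)
bond 1 stroke at J2  (C1 integral (e out))
bond 2 stroke at I1  (J2: last free bond brings flow in)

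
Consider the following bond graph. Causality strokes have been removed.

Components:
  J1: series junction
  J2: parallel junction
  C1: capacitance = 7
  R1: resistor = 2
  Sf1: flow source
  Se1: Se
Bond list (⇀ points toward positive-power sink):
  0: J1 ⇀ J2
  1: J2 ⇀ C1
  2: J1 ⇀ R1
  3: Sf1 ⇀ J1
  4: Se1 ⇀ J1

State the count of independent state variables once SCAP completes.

b3 stroke→Sf1  (Sf1: flow source, stroke at near end)
b4 stroke→J1  (Se1 fixes effort; stroke away)
b0 stroke→J1  (J1: bond 3 brought flow, rest push out)
b2 stroke→J1  (J1: bond 3 brought flow, rest push out)
b1 stroke→J2  (only one effort-in slot at J2)

1  (C1 all integral)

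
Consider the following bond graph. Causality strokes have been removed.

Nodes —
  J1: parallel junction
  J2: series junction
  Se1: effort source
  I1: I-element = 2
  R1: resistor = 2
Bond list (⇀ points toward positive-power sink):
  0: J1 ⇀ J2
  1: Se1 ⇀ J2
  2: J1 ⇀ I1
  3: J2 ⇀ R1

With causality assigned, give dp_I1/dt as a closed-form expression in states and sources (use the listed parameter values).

#1 →J2  (Se1 (Se) sets effort on bond)
#2 →I1  (I1 outputs flow p/I1)
#0 →J1  (J1 needs exactly one e-in)
#3 →J2  (1-jn J2 has f-setter on 0)

dp_I1/dt = -E_Se1 - p_I1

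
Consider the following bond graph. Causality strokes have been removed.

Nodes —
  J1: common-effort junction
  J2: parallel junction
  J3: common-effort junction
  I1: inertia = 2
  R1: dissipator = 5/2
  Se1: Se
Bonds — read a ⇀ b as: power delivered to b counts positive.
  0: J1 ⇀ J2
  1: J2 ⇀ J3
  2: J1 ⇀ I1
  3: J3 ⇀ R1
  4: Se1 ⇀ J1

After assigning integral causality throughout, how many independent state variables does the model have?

1  (I1 all integral)

β4 stroke at J1  (Se1 (Se) sets effort on bond)
β0 stroke at J2  (J1: bond 4 brought effort, rest push out)
β2 stroke at I1  (common-e at J1 fixed by 4)
β1 stroke at J3  (0-jn J2 has e-setter on 0)
β3 stroke at R1  (J3: bond 1 brought effort, rest push out)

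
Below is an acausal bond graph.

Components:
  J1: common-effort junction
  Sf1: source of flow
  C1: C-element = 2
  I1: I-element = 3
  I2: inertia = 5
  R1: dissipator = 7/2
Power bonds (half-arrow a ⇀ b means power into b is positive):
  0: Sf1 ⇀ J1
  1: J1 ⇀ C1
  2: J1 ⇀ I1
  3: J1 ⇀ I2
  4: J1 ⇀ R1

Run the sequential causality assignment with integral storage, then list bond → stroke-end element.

bond 0 stroke at Sf1
bond 1 stroke at J1
bond 2 stroke at I1
bond 3 stroke at I2
bond 4 stroke at R1

β0 |Sf1  (Sf1 fixes flow; stroke at Sf1)
β1 |J1  (C1 integral (e out))
β2 |I1  (common-e at J1 fixed by 1)
β3 |I2  (0-jn J1 has e-setter on 1)
β4 |R1  (common-e at J1 fixed by 1)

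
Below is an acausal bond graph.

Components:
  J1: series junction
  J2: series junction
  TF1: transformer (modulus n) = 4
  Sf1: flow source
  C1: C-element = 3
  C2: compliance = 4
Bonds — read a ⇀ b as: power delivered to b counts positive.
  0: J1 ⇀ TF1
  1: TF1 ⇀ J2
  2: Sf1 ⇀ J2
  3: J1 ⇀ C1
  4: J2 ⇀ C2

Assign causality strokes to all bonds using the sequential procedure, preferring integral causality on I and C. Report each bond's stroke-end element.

#2 stroke at Sf1  (Sf1 (Sf) sets flow on bond)
#1 stroke at J2  (J2 flow already set via bond 2)
#4 stroke at J2  (J2 flow already set via bond 2)
#0 stroke at TF1  (TF TF1: opposite of bond 1)
#3 stroke at J1  (J1 flow already set via bond 0)

#0 |TF1
#1 |J2
#2 |Sf1
#3 |J1
#4 |J2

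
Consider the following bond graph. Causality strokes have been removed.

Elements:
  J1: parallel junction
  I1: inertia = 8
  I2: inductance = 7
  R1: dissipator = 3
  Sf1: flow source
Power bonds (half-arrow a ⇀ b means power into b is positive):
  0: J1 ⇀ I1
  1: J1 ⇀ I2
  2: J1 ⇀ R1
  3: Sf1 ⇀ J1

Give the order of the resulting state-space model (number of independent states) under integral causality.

2  (I1, I2 all integral)

bond 3 →Sf1  (Sf1: flow source, stroke at near end)
bond 0 →I1  (I1 integral (f out))
bond 1 →I2  (prefer integral on I2)
bond 2 →J1  (J1 needs exactly one e-in)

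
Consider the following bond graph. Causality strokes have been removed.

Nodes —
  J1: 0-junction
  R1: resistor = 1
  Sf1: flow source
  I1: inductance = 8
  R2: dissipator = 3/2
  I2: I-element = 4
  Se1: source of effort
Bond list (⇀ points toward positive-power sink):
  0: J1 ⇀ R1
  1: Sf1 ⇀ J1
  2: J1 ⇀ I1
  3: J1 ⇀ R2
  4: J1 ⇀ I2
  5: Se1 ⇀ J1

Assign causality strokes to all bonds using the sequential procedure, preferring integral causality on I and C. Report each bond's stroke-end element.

bond 1 stroke→Sf1  (Sf1 fixes flow; stroke at Sf1)
bond 5 stroke→J1  (Se1: effort source, stroke at far end)
bond 0 stroke→R1  (0-jn J1 has e-setter on 5)
bond 2 stroke→I1  (J1 effort already set via bond 5)
bond 3 stroke→R2  (0-jn J1 has e-setter on 5)
bond 4 stroke→I2  (0-jn J1 has e-setter on 5)

#0 |R1
#1 |Sf1
#2 |I1
#3 |R2
#4 |I2
#5 |J1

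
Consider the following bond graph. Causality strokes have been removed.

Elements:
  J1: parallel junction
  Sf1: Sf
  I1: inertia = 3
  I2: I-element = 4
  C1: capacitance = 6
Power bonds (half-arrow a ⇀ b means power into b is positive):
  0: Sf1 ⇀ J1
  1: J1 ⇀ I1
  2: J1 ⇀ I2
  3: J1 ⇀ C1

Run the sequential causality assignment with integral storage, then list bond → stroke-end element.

bond 0 |Sf1  (Sf1 fixes flow; stroke at Sf1)
bond 1 |I1  (I1 outputs flow p/I1)
bond 2 |I2  (I2 outputs flow p/I2)
bond 3 |J1  (closing 0-jn rule on J1)

b0 stroke at Sf1
b1 stroke at I1
b2 stroke at I2
b3 stroke at J1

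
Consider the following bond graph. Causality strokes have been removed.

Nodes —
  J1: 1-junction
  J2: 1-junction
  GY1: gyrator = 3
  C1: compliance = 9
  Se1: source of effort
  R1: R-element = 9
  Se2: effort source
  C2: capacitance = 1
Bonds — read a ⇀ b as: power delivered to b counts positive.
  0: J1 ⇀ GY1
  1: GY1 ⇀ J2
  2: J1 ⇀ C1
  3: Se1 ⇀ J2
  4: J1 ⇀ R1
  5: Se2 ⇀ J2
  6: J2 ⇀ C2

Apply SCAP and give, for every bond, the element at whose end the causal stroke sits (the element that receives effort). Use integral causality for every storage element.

#0 →GY1
#1 →GY1
#2 →J1
#3 →J2
#4 →J1
#5 →J2
#6 →J2

bond 3 |J2  (Se1 fixes effort; stroke away)
bond 5 |J2  (Se2 (Se) sets effort on bond)
bond 2 |J1  (C1 integral (e out))
bond 6 |J2  (C2: C, integral causality)
bond 1 |GY1  (only one flow-in slot at J2)
bond 0 |GY1  (through GY1, causality inverts; strokes same side of GY1)
bond 4 |J1  (common-f at J1 fixed by 0)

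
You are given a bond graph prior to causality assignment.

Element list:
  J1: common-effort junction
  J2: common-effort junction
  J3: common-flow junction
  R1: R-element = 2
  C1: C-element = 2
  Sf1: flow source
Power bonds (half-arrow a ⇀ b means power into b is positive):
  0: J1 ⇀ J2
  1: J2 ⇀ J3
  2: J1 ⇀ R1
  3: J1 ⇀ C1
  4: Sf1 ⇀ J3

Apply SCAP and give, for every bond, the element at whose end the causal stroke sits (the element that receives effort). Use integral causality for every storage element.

#0 stroke→J2
#1 stroke→J3
#2 stroke→R1
#3 stroke→J1
#4 stroke→Sf1

b4 stroke at Sf1  (Sf1 (Sf) sets flow on bond)
b1 stroke at J3  (1-jn J3 has f-setter on 4)
b0 stroke at J2  (closing 0-jn rule on J2)
b3 stroke at J1  (C1 integral (e out))
b2 stroke at R1  (J1: bond 3 brought effort, rest push out)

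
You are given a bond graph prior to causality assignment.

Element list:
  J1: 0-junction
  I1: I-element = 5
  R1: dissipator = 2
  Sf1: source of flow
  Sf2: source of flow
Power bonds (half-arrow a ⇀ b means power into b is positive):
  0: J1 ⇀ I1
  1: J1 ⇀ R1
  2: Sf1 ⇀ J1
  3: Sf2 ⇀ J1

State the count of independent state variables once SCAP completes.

1  (I1 all integral)

β2 stroke at Sf1  (Sf1: flow source, stroke at near end)
β3 stroke at Sf2  (Sf2: flow source, stroke at near end)
β0 stroke at I1  (I1 integral (f out))
β1 stroke at J1  (only one effort-in slot at J1)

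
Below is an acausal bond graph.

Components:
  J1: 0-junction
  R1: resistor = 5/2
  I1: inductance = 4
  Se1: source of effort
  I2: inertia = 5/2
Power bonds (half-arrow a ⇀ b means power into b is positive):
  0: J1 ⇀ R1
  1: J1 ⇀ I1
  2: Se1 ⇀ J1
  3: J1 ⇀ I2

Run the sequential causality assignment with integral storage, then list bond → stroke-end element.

β2 stroke→J1  (Se1 fixes effort; stroke away)
β0 stroke→R1  (J1 effort already set via bond 2)
β1 stroke→I1  (common-e at J1 fixed by 2)
β3 stroke→I2  (common-e at J1 fixed by 2)

#0 stroke at R1
#1 stroke at I1
#2 stroke at J1
#3 stroke at I2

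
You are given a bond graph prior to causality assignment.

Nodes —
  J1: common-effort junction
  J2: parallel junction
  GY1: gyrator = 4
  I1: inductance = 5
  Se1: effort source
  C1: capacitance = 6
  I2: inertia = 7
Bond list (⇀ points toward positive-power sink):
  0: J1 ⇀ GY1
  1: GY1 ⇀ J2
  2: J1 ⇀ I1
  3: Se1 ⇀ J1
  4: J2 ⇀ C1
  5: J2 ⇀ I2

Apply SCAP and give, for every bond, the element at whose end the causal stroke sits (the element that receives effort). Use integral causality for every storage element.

bond 0 stroke→GY1
bond 1 stroke→GY1
bond 2 stroke→I1
bond 3 stroke→J1
bond 4 stroke→J2
bond 5 stroke→I2

#3 →J1  (Se1: effort source, stroke at far end)
#0 →GY1  (J1 effort already set via bond 3)
#2 →I1  (J1 effort already set via bond 3)
#1 →GY1  (GY GY1: same side as bond 0)
#4 →J2  (prefer integral on C1)
#5 →I2  (0-jn J2 has e-setter on 4)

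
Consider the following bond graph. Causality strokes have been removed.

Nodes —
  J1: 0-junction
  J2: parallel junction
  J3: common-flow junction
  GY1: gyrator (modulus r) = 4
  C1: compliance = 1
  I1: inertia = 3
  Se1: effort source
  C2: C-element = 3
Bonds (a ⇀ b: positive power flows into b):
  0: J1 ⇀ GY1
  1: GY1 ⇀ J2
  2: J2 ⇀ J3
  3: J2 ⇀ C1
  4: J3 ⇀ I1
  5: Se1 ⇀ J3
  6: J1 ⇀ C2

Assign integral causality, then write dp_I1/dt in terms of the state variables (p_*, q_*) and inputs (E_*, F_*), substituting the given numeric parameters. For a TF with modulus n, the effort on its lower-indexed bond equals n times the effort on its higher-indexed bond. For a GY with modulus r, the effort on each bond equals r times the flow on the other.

b5 stroke at J3  (Se1 fixes effort; stroke away)
b3 stroke at J2  (C1 outputs effort q/C1)
b1 stroke at GY1  (J2: bond 3 brought effort, rest push out)
b2 stroke at J3  (J2 effort already set via bond 3)
b4 stroke at I1  (closing 1-jn rule on J3)
b0 stroke at GY1  (GY1: gyrator matches bond 1)
b6 stroke at J1  (J1 needs exactly one e-in)

dp_I1/dt = E_Se1 + q_C1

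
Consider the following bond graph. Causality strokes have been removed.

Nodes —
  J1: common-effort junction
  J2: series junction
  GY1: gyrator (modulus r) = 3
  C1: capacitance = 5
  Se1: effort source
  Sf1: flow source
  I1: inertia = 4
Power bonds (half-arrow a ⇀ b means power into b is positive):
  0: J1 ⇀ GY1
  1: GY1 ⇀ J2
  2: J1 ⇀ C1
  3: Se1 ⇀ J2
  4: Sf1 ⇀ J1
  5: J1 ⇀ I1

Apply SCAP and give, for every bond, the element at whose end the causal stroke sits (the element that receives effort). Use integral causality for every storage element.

bond 0 →GY1
bond 1 →GY1
bond 2 →J1
bond 3 →J2
bond 4 →Sf1
bond 5 →I1

bond 3 →J2  (Se1 (Se) sets effort on bond)
bond 4 →Sf1  (Sf1 (Sf) sets flow on bond)
bond 1 →GY1  (closing 1-jn rule on J2)
bond 0 →GY1  (GY1: gyrator matches bond 1)
bond 2 →J1  (C1 integral (e out))
bond 5 →I1  (0-jn J1 has e-setter on 2)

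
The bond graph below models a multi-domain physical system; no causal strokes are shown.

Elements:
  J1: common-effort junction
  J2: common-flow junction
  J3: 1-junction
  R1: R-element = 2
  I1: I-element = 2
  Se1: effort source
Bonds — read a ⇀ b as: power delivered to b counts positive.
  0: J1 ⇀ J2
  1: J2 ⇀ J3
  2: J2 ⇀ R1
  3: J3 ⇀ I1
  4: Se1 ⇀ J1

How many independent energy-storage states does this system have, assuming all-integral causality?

#4 stroke→J1  (Se1: effort source, stroke at far end)
#0 stroke→J2  (J1 effort already set via bond 4)
#3 stroke→I1  (I1 outputs flow p/I1)
#1 stroke→J3  (common-f at J3 fixed by 3)
#2 stroke→J2  (common-f at J2 fixed by 1)

1  (I1 all integral)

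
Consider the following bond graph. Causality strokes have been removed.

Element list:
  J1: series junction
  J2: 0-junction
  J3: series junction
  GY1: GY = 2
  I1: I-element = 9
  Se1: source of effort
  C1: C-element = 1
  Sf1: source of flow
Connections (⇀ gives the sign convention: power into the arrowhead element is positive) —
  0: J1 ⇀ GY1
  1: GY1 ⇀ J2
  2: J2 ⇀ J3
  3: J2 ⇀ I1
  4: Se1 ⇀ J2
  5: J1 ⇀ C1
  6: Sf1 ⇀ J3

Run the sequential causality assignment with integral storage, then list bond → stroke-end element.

β4 →J2  (source Se1 imposes e)
β6 →Sf1  (Sf1 fixes flow; stroke at Sf1)
β1 →GY1  (J2 effort already set via bond 4)
β2 →J3  (0-jn J2 has e-setter on 4)
β3 →I1  (J2 effort already set via bond 4)
β0 →GY1  (GY GY1: same side as bond 1)
β5 →J1  (common-f at J1 fixed by 0)

β0 stroke at GY1
β1 stroke at GY1
β2 stroke at J3
β3 stroke at I1
β4 stroke at J2
β5 stroke at J1
β6 stroke at Sf1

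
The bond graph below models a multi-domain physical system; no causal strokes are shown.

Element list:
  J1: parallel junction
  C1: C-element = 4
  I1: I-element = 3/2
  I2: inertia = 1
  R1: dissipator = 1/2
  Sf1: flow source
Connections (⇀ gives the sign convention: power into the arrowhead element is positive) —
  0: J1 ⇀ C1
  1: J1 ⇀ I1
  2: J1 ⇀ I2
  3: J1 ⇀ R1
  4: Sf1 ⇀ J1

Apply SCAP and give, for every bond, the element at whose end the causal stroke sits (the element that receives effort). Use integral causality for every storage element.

β4 →Sf1  (Sf1 (Sf) sets flow on bond)
β0 →J1  (prefer integral on C1)
β1 →I1  (J1: bond 0 brought effort, rest push out)
β2 →I2  (J1 effort already set via bond 0)
β3 →R1  (common-e at J1 fixed by 0)

b0 stroke at J1
b1 stroke at I1
b2 stroke at I2
b3 stroke at R1
b4 stroke at Sf1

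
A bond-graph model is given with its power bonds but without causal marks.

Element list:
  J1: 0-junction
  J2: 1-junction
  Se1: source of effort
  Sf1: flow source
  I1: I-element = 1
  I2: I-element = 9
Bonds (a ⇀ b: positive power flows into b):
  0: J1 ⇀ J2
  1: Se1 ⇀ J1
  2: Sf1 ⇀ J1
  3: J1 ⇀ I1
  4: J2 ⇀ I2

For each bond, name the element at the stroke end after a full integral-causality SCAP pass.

b1 stroke at J1  (Se1 (Se) sets effort on bond)
b2 stroke at Sf1  (Sf1 fixes flow; stroke at Sf1)
b0 stroke at J2  (0-jn J1 has e-setter on 1)
b3 stroke at I1  (0-jn J1 has e-setter on 1)
b4 stroke at I2  (J2 needs exactly one f-in)

b0 stroke→J2
b1 stroke→J1
b2 stroke→Sf1
b3 stroke→I1
b4 stroke→I2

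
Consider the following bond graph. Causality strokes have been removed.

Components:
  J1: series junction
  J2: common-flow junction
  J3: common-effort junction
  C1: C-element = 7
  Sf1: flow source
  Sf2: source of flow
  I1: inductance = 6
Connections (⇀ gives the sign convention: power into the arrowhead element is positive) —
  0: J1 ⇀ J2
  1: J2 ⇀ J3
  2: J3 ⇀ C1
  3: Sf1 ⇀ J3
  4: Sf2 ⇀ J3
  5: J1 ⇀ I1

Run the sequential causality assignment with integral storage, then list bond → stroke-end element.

β0 →J1
β1 →J2
β2 →J3
β3 →Sf1
β4 →Sf2
β5 →I1

β3 stroke→Sf1  (source Sf1 imposes f)
β4 stroke→Sf2  (Sf2: flow source, stroke at near end)
β2 stroke→J3  (prefer integral on C1)
β1 stroke→J2  (0-jn J3 has e-setter on 2)
β0 stroke→J1  (closing 1-jn rule on J2)
β5 stroke→I1  (closing 1-jn rule on J1)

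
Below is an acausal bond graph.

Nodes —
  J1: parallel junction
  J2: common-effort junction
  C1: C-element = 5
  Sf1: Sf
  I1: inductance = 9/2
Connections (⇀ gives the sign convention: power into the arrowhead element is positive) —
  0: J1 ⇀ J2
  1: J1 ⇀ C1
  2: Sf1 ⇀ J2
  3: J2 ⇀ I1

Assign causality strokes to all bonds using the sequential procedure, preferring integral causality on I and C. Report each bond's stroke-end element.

bond 2 stroke→Sf1  (source Sf1 imposes f)
bond 1 stroke→J1  (C1: C, integral causality)
bond 0 stroke→J2  (J1: bond 1 brought effort, rest push out)
bond 3 stroke→I1  (J2: bond 0 brought effort, rest push out)

β0 |J2
β1 |J1
β2 |Sf1
β3 |I1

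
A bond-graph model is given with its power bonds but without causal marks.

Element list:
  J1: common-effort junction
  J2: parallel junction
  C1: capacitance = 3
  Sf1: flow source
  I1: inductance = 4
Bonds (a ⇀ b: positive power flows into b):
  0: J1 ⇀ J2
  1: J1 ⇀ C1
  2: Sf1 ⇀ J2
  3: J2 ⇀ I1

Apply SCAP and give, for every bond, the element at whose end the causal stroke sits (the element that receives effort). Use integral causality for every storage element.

b0 →J2
b1 →J1
b2 →Sf1
b3 →I1

b2 stroke at Sf1  (Sf1 fixes flow; stroke at Sf1)
b1 stroke at J1  (C1 integral (e out))
b0 stroke at J2  (common-e at J1 fixed by 1)
b3 stroke at I1  (J2 effort already set via bond 0)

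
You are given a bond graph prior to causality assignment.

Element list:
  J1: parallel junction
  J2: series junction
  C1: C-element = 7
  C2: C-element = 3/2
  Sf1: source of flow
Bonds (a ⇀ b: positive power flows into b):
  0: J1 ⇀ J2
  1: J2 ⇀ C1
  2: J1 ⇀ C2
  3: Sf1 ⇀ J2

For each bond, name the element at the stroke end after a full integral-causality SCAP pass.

β0 stroke at J2
β1 stroke at J2
β2 stroke at J1
β3 stroke at Sf1

bond 3 →Sf1  (Sf1 fixes flow; stroke at Sf1)
bond 0 →J2  (1-jn J2 has f-setter on 3)
bond 1 →J2  (common-f at J2 fixed by 3)
bond 2 →J1  (J1 needs exactly one e-in)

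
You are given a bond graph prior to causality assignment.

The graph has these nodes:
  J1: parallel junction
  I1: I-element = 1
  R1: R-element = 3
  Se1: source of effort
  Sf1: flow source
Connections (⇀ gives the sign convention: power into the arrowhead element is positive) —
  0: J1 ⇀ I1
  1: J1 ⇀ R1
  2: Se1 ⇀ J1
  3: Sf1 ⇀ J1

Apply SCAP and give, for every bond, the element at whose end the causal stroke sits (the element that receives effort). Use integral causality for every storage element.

#0 stroke→I1
#1 stroke→R1
#2 stroke→J1
#3 stroke→Sf1

b2 stroke at J1  (Se1 fixes effort; stroke away)
b3 stroke at Sf1  (Sf1 (Sf) sets flow on bond)
b0 stroke at I1  (common-e at J1 fixed by 2)
b1 stroke at R1  (J1: bond 2 brought effort, rest push out)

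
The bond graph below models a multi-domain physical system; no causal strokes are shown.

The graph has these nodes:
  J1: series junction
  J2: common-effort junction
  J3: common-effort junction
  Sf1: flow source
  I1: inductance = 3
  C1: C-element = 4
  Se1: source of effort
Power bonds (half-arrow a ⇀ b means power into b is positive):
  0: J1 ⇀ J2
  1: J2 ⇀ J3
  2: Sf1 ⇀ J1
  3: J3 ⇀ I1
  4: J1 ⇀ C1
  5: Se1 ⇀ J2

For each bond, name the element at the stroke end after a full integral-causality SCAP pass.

#2 stroke at Sf1  (Sf1 (Sf) sets flow on bond)
#5 stroke at J2  (Se1: effort source, stroke at far end)
#0 stroke at J1  (common-f at J1 fixed by 2)
#4 stroke at J1  (1-jn J1 has f-setter on 2)
#1 stroke at J3  (J2 effort already set via bond 5)
#3 stroke at I1  (J3 effort already set via bond 1)

#0 stroke at J1
#1 stroke at J3
#2 stroke at Sf1
#3 stroke at I1
#4 stroke at J1
#5 stroke at J2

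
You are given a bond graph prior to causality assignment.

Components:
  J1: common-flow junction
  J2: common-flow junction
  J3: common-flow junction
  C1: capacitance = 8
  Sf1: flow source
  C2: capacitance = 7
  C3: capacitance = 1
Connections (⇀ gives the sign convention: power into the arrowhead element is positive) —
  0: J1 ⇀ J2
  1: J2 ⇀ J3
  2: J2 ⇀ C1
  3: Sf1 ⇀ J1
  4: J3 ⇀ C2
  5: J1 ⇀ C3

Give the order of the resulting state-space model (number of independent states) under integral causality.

3  (C1, C2, C3 all integral)

bond 3 stroke→Sf1  (source Sf1 imposes f)
bond 0 stroke→J1  (1-jn J1 has f-setter on 3)
bond 5 stroke→J1  (1-jn J1 has f-setter on 3)
bond 1 stroke→J2  (1-jn J2 has f-setter on 0)
bond 2 stroke→J2  (common-f at J2 fixed by 0)
bond 4 stroke→J3  (common-f at J3 fixed by 1)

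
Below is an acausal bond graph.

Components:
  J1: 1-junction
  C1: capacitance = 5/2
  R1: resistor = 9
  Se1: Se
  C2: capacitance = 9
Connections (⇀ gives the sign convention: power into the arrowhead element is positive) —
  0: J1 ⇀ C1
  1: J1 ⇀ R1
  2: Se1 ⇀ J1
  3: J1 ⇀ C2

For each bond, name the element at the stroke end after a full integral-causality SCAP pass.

bond 0 stroke at J1
bond 1 stroke at R1
bond 2 stroke at J1
bond 3 stroke at J1

b2 stroke→J1  (Se1 fixes effort; stroke away)
b0 stroke→J1  (prefer integral on C1)
b3 stroke→J1  (prefer integral on C2)
b1 stroke→R1  (J1: last free bond brings flow in)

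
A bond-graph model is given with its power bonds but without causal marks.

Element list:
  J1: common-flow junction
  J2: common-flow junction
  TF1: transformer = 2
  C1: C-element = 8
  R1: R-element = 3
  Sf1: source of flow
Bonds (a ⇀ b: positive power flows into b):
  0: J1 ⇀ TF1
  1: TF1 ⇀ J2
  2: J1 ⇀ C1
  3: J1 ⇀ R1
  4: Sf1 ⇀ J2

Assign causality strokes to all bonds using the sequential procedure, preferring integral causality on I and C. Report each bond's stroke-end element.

bond 0 |TF1
bond 1 |J2
bond 2 |J1
bond 3 |J1
bond 4 |Sf1

b4 stroke→Sf1  (Sf1 (Sf) sets flow on bond)
b1 stroke→J2  (J2: bond 4 brought flow, rest push out)
b0 stroke→TF1  (TF TF1: opposite of bond 1)
b2 stroke→J1  (common-f at J1 fixed by 0)
b3 stroke→J1  (1-jn J1 has f-setter on 0)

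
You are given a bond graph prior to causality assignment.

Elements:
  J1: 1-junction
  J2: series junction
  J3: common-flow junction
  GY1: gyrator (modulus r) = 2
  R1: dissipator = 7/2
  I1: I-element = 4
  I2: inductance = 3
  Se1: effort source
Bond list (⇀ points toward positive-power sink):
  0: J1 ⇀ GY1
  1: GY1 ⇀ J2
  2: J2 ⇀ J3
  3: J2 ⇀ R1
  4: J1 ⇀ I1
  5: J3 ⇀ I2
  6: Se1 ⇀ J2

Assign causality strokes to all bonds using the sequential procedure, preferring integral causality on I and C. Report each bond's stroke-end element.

b6 stroke at J2  (Se1: effort source, stroke at far end)
b4 stroke at I1  (I1 outputs flow p/I1)
b0 stroke at J1  (J1 flow already set via bond 4)
b1 stroke at J2  (GY1 both-in/both-out from 0)
b5 stroke at I2  (I2 integral (f out))
b2 stroke at J3  (J3 flow already set via bond 5)
b3 stroke at J2  (J2: bond 2 brought flow, rest push out)

bond 0 |J1
bond 1 |J2
bond 2 |J3
bond 3 |J2
bond 4 |I1
bond 5 |I2
bond 6 |J2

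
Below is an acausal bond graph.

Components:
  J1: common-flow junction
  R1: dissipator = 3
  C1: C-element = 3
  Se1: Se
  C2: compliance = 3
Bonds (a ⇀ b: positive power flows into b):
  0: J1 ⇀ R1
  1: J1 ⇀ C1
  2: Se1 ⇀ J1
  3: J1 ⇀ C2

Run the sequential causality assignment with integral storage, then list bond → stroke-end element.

#0 →R1
#1 →J1
#2 →J1
#3 →J1

β2 stroke→J1  (Se1 fixes effort; stroke away)
β1 stroke→J1  (C1: C, integral causality)
β3 stroke→J1  (C2 outputs effort q/C2)
β0 stroke→R1  (J1 needs exactly one f-in)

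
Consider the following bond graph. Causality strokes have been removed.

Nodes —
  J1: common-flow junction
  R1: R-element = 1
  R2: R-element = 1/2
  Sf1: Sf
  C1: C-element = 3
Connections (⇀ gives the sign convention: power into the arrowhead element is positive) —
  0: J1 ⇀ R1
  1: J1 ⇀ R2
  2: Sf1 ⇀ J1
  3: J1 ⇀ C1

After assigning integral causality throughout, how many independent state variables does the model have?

#2 stroke→Sf1  (source Sf1 imposes f)
#0 stroke→J1  (common-f at J1 fixed by 2)
#1 stroke→J1  (common-f at J1 fixed by 2)
#3 stroke→J1  (1-jn J1 has f-setter on 2)

1  (C1 all integral)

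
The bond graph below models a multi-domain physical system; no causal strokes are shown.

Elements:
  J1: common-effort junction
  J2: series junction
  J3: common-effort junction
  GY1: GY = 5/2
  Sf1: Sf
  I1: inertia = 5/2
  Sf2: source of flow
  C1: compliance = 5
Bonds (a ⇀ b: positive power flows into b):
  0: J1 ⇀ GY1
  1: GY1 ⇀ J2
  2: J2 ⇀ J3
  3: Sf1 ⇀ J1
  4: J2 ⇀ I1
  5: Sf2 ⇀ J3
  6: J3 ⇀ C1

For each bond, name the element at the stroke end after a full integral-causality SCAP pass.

#3 stroke at Sf1  (Sf1 (Sf) sets flow on bond)
#5 stroke at Sf2  (source Sf2 imposes f)
#0 stroke at J1  (J1 needs exactly one e-in)
#1 stroke at J2  (through GY1, causality inverts; strokes same side of GY1)
#4 stroke at I1  (I1 integral (f out))
#2 stroke at J2  (J2 flow already set via bond 4)
#6 stroke at J3  (only one effort-in slot at J3)

b0 stroke at J1
b1 stroke at J2
b2 stroke at J2
b3 stroke at Sf1
b4 stroke at I1
b5 stroke at Sf2
b6 stroke at J3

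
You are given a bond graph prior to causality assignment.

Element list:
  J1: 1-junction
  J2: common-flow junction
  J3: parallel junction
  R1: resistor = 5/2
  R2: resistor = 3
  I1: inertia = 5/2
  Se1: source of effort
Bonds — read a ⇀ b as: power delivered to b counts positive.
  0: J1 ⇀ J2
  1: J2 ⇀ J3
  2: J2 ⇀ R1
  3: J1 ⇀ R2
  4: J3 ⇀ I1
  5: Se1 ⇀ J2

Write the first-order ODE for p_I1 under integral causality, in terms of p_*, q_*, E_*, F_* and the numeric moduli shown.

dp_I1/dt = E_Se1 - 11*p_I1/5

#5 |J2  (source Se1 imposes e)
#4 |I1  (I1 outputs flow p/I1)
#1 |J3  (only one effort-in slot at J3)
#0 |J2  (1-jn J2 has f-setter on 1)
#2 |J2  (common-f at J2 fixed by 1)
#3 |J1  (1-jn J1 has f-setter on 0)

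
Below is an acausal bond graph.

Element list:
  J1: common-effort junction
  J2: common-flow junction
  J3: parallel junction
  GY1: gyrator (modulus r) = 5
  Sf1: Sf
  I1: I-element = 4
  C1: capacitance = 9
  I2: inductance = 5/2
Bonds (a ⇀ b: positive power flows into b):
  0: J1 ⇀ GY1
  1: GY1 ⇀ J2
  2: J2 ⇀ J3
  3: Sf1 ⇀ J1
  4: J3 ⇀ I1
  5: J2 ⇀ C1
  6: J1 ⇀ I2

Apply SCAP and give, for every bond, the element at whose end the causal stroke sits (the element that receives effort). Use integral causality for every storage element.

β0 →J1
β1 →J2
β2 →J3
β3 →Sf1
β4 →I1
β5 →J2
β6 →I2

bond 3 stroke→Sf1  (Sf1: flow source, stroke at near end)
bond 4 stroke→I1  (prefer integral on I1)
bond 2 stroke→J3  (only one effort-in slot at J3)
bond 1 stroke→J2  (1-jn J2 has f-setter on 2)
bond 5 stroke→J2  (J2 flow already set via bond 2)
bond 0 stroke→J1  (GY1 both-in/both-out from 1)
bond 6 stroke→I2  (J1 effort already set via bond 0)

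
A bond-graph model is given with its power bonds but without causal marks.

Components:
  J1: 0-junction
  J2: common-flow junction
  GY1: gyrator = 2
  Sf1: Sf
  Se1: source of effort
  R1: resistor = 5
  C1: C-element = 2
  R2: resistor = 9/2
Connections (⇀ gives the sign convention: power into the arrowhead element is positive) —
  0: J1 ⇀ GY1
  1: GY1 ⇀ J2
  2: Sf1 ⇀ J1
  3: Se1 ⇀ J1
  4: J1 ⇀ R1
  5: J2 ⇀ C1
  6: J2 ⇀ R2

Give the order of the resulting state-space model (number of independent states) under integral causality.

1  (C1 all integral)

bond 2 stroke→Sf1  (Sf1: flow source, stroke at near end)
bond 3 stroke→J1  (source Se1 imposes e)
bond 0 stroke→GY1  (J1: bond 3 brought effort, rest push out)
bond 4 stroke→R1  (J1 effort already set via bond 3)
bond 1 stroke→GY1  (GY1 both-in/both-out from 0)
bond 5 stroke→J2  (J2: bond 1 brought flow, rest push out)
bond 6 stroke→J2  (J2 flow already set via bond 1)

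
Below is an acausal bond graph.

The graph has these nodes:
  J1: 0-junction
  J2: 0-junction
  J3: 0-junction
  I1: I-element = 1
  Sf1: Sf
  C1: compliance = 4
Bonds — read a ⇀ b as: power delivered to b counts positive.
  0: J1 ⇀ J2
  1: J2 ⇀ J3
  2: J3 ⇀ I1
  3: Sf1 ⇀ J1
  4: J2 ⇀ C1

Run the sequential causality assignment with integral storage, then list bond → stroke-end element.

#3 →Sf1  (source Sf1 imposes f)
#0 →J1  (closing 0-jn rule on J1)
#2 →I1  (I1: I, integral causality)
#1 →J3  (J3: last free bond brings effort in)
#4 →J2  (only one effort-in slot at J2)

β0 |J1
β1 |J3
β2 |I1
β3 |Sf1
β4 |J2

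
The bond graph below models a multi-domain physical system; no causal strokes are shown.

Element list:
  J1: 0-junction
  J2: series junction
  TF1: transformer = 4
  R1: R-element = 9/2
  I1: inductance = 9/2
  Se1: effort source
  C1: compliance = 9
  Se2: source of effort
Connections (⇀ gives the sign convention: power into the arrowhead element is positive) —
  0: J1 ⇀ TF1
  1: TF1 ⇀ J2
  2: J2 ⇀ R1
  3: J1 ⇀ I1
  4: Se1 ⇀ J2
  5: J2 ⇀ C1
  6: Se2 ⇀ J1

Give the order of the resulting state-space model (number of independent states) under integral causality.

2  (C1, I1 all integral)

β4 →J2  (Se1 fixes effort; stroke away)
β6 →J1  (Se2 fixes effort; stroke away)
β0 →TF1  (J1: bond 6 brought effort, rest push out)
β3 →I1  (J1: bond 6 brought effort, rest push out)
β1 →J2  (through TF1, causality passes straight; one stroke at TF1)
β5 →J2  (C1: C, integral causality)
β2 →R1  (J2 needs exactly one f-in)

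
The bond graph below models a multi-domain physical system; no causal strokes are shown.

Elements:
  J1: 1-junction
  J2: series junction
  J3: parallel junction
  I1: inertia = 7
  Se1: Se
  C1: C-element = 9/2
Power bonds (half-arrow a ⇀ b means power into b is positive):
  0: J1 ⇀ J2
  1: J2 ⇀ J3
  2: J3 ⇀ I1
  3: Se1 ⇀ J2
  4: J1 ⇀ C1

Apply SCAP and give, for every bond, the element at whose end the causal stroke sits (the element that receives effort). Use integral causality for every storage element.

β3 →J2  (Se1: effort source, stroke at far end)
β2 →I1  (I1 integral (f out))
β1 →J3  (J3: last free bond brings effort in)
β0 →J2  (J2: bond 1 brought flow, rest push out)
β4 →J1  (J1 flow already set via bond 0)

β0 |J2
β1 |J3
β2 |I1
β3 |J2
β4 |J1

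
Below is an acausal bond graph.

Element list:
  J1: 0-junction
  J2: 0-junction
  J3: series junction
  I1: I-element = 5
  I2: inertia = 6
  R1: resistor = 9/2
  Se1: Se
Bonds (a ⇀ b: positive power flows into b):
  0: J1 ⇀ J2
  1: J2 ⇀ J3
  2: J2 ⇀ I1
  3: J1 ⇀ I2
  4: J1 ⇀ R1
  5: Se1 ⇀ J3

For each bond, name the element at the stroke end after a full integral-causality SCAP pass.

#5 |J3  (source Se1 imposes e)
#1 |J2  (only one flow-in slot at J3)
#0 |J1  (0-jn J2 has e-setter on 1)
#2 |I1  (0-jn J2 has e-setter on 1)
#3 |I2  (J1 effort already set via bond 0)
#4 |R1  (J1: bond 0 brought effort, rest push out)

b0 |J1
b1 |J2
b2 |I1
b3 |I2
b4 |R1
b5 |J3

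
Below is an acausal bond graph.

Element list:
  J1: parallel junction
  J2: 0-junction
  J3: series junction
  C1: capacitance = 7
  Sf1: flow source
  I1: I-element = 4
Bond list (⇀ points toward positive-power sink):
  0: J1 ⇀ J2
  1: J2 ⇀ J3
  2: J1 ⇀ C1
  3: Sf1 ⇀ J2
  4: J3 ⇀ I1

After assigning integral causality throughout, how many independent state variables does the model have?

2  (C1, I1 all integral)

#3 stroke→Sf1  (source Sf1 imposes f)
#2 stroke→J1  (prefer integral on C1)
#0 stroke→J2  (0-jn J1 has e-setter on 2)
#1 stroke→J3  (J2 effort already set via bond 0)
#4 stroke→I1  (J3 needs exactly one f-in)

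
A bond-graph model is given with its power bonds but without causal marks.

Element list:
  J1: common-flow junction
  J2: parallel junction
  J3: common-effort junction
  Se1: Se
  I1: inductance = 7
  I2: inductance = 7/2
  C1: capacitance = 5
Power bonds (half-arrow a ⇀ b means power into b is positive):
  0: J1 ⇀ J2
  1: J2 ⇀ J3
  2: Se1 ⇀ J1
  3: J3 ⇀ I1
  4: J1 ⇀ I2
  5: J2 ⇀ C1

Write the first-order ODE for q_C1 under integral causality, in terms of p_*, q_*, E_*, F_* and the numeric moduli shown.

dq_C1/dt = -p_I1/7 + 2*p_I2/7

#2 stroke at J1  (source Se1 imposes e)
#3 stroke at I1  (prefer integral on I1)
#1 stroke at J3  (J3 needs exactly one e-in)
#4 stroke at I2  (prefer integral on I2)
#0 stroke at J1  (J1: bond 4 brought flow, rest push out)
#5 stroke at J2  (closing 0-jn rule on J2)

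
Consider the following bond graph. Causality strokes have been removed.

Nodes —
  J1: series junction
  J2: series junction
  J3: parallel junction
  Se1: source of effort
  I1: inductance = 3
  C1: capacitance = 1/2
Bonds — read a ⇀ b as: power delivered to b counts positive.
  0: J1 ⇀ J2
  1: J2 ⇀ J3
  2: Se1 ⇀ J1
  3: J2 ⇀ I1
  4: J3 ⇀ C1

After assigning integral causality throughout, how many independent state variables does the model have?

bond 2 stroke→J1  (source Se1 imposes e)
bond 0 stroke→J2  (closing 1-jn rule on J1)
bond 3 stroke→I1  (I1 integral (f out))
bond 1 stroke→J2  (J2: bond 3 brought flow, rest push out)
bond 4 stroke→J3  (only one effort-in slot at J3)

2  (C1, I1 all integral)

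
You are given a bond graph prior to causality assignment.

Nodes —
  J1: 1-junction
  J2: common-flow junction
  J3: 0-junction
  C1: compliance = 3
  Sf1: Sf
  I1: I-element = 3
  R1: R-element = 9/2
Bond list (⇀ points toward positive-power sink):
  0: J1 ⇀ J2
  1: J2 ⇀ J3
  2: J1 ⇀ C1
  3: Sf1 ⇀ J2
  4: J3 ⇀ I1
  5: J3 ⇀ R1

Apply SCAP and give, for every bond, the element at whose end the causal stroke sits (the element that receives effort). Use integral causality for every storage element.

b0 stroke→J2
b1 stroke→J2
b2 stroke→J1
b3 stroke→Sf1
b4 stroke→I1
b5 stroke→J3

β3 stroke at Sf1  (source Sf1 imposes f)
β0 stroke at J2  (1-jn J2 has f-setter on 3)
β1 stroke at J2  (J2 flow already set via bond 3)
β2 stroke at J1  (J1: bond 0 brought flow, rest push out)
β4 stroke at I1  (I1: I, integral causality)
β5 stroke at J3  (J3 needs exactly one e-in)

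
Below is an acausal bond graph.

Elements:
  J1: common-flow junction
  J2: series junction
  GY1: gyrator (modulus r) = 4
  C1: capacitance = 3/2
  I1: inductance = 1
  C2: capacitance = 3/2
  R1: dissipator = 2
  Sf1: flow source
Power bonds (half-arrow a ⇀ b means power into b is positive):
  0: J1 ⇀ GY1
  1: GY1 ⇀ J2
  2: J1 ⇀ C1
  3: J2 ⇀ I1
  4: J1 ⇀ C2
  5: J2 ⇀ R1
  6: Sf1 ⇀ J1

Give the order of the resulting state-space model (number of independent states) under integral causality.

3  (C1, C2, I1 all integral)

bond 6 stroke→Sf1  (Sf1 fixes flow; stroke at Sf1)
bond 0 stroke→J1  (common-f at J1 fixed by 6)
bond 2 stroke→J1  (1-jn J1 has f-setter on 6)
bond 4 stroke→J1  (J1 flow already set via bond 6)
bond 1 stroke→J2  (through GY1, causality inverts; strokes same side of GY1)
bond 3 stroke→I1  (prefer integral on I1)
bond 5 stroke→J2  (J2: bond 3 brought flow, rest push out)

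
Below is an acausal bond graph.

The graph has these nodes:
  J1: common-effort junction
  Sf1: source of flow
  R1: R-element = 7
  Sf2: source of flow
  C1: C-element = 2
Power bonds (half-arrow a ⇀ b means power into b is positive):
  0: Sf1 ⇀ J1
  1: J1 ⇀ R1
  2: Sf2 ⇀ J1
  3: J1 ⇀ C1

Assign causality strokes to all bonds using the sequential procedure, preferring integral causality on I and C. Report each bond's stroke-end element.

#0 stroke→Sf1  (source Sf1 imposes f)
#2 stroke→Sf2  (Sf2 (Sf) sets flow on bond)
#3 stroke→J1  (C1 integral (e out))
#1 stroke→R1  (J1: bond 3 brought effort, rest push out)

β0 stroke→Sf1
β1 stroke→R1
β2 stroke→Sf2
β3 stroke→J1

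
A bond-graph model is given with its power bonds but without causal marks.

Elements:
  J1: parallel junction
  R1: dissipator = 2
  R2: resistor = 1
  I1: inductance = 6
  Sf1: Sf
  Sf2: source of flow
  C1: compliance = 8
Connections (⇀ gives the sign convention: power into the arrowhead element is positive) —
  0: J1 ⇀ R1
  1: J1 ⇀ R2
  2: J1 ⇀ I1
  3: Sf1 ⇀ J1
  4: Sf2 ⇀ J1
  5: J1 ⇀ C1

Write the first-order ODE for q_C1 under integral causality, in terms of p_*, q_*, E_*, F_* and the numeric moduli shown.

bond 3 stroke→Sf1  (Sf1 (Sf) sets flow on bond)
bond 4 stroke→Sf2  (Sf2 fixes flow; stroke at Sf2)
bond 2 stroke→I1  (prefer integral on I1)
bond 5 stroke→J1  (prefer integral on C1)
bond 0 stroke→R1  (J1 effort already set via bond 5)
bond 1 stroke→R2  (J1: bond 5 brought effort, rest push out)

dq_C1/dt = F_Sf1 + F_Sf2 - p_I1/6 - 3*q_C1/16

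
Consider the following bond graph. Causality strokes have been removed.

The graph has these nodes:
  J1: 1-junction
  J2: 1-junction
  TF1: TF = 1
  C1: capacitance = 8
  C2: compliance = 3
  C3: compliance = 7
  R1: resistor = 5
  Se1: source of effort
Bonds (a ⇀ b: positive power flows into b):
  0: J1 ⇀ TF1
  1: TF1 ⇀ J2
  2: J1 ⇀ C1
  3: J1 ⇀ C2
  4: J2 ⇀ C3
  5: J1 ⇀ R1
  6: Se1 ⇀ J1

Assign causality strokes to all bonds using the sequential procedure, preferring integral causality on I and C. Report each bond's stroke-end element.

bond 6 |J1  (Se1 fixes effort; stroke away)
bond 2 |J1  (C1 integral (e out))
bond 3 |J1  (C2 integral (e out))
bond 4 |J2  (prefer integral on C3)
bond 1 |TF1  (closing 1-jn rule on J2)
bond 0 |J1  (TF1 one-in-one-out from 1)
bond 5 |R1  (J1: last free bond brings flow in)

β0 |J1
β1 |TF1
β2 |J1
β3 |J1
β4 |J2
β5 |R1
β6 |J1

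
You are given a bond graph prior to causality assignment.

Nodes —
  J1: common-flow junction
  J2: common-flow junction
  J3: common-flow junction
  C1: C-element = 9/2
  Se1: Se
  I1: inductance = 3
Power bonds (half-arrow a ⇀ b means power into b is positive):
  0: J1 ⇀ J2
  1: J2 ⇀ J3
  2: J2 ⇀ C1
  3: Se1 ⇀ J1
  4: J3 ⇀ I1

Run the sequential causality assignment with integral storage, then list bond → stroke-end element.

b3 |J1  (source Se1 imposes e)
b0 |J2  (J1: last free bond brings flow in)
b2 |J2  (C1: C, integral causality)
b1 |J3  (J2 needs exactly one f-in)
b4 |I1  (only one flow-in slot at J3)

β0 stroke at J2
β1 stroke at J3
β2 stroke at J2
β3 stroke at J1
β4 stroke at I1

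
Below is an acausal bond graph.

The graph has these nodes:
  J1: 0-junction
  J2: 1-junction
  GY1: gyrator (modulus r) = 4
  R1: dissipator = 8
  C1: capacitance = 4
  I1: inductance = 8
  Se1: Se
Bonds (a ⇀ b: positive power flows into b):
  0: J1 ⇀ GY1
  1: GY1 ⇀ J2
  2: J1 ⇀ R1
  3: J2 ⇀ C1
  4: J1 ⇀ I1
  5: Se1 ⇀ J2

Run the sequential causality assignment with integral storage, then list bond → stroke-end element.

b5 stroke at J2  (source Se1 imposes e)
b3 stroke at J2  (C1 outputs effort q/C1)
b1 stroke at GY1  (J2: last free bond brings flow in)
b0 stroke at GY1  (through GY1, causality inverts; strokes same side of GY1)
b4 stroke at I1  (I1 integral (f out))
b2 stroke at J1  (closing 0-jn rule on J1)

bond 0 stroke at GY1
bond 1 stroke at GY1
bond 2 stroke at J1
bond 3 stroke at J2
bond 4 stroke at I1
bond 5 stroke at J2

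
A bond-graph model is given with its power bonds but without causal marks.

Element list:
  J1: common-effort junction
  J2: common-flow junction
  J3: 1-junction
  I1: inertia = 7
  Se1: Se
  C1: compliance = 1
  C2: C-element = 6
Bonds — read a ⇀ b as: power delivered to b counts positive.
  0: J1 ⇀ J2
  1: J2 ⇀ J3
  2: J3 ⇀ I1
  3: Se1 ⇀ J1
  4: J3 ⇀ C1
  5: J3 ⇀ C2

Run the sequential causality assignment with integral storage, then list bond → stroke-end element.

bond 0 stroke at J2
bond 1 stroke at J3
bond 2 stroke at I1
bond 3 stroke at J1
bond 4 stroke at J3
bond 5 stroke at J3

b3 →J1  (Se1: effort source, stroke at far end)
b0 →J2  (0-jn J1 has e-setter on 3)
b1 →J3  (J2 needs exactly one f-in)
b2 →I1  (I1: I, integral causality)
b4 →J3  (common-f at J3 fixed by 2)
b5 →J3  (J3: bond 2 brought flow, rest push out)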